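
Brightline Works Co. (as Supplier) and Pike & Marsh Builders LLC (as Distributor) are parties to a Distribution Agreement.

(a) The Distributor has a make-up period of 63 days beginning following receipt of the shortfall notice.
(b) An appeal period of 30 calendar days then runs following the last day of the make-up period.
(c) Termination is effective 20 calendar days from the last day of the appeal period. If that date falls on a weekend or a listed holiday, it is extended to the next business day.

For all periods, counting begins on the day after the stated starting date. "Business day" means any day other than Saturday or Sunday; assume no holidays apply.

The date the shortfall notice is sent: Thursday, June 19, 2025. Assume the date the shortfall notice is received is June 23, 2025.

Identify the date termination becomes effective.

October 14, 2025

The last day of the make-up period: June 23, 2025 + 63 days = August 25, 2025.
The last day of the appeal period: August 25, 2025 + 30 days = September 24, 2025.
The date termination becomes effective: 20 calendar days after September 24, 2025 is October 14, 2025. October 14, 2025 is a Tuesday, so no roll-forward applies.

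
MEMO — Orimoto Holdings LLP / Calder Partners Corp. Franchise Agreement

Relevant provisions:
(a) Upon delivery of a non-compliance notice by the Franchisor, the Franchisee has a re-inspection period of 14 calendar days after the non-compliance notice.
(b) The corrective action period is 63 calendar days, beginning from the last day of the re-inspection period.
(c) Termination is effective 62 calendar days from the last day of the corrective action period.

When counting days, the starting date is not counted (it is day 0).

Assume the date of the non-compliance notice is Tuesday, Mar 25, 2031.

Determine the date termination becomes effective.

The last day of the re-inspection period: 14 calendar days after Mar 25, 2031 is Apr 8, 2031.
Adding 63 calendar days to Apr 8, 2031 gives Jun 10, 2031, which is the last day of the corrective action period.
Adding 62 calendar days to Jun 10, 2031 gives Aug 11, 2031, which is the date termination becomes effective.

Aug 11, 2031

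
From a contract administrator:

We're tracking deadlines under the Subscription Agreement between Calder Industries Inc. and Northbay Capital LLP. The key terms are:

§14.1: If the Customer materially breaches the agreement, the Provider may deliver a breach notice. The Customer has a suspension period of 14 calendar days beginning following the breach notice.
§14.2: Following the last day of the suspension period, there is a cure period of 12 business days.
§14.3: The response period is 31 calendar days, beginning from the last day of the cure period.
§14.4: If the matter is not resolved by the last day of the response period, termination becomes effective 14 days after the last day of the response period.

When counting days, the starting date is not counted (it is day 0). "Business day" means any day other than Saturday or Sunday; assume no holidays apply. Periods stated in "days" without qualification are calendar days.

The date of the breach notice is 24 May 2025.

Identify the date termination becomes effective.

8 August 2025

Adding 14 calendar days to 24 May 2025 gives 7 June 2025, which is the last day of the suspension period.
From Saturday, 7 June 2025, 12 business days (Jun 9, Jun 10, Jun 11, Jun 12, …, Jun 20, Jun 23, Jun 24, skipping weekends) brings us to Tuesday, 24 June 2025, which is the last day of the cure period.
Adding 31 calendar days to 24 June 2025 gives 25 July 2025, which is the last day of the response period.
The date termination becomes effective: 25 July 2025 + 14 days = 8 August 2025.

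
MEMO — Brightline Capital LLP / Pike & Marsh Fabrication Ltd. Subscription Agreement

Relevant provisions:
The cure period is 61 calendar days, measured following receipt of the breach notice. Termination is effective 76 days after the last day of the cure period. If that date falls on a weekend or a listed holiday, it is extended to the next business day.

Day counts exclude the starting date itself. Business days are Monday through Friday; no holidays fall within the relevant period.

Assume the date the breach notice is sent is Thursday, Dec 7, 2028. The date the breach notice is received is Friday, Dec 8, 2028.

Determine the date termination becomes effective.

The last day of the cure period: 61 calendar days after Dec 8, 2028 is Feb 7, 2029.
The date termination becomes effective: Feb 7, 2029 + 76 days = Apr 24, 2029. Apr 24, 2029 is a Tuesday, so no roll-forward applies.

Apr 24, 2029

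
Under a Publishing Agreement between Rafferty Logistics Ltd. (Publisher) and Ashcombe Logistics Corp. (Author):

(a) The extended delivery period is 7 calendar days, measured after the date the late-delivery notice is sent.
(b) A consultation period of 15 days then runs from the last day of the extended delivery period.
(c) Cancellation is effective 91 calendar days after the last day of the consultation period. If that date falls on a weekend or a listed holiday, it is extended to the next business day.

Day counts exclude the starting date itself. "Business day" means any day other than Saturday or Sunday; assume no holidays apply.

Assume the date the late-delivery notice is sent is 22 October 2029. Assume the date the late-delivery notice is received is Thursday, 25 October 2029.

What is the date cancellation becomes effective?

The last day of the extended delivery period: 7 calendar days after 22 October 2029 is 29 October 2029.
The last day of the consultation period: 15 calendar days after 29 October 2029 is 13 November 2029.
The date cancellation becomes effective: 13 November 2029 + 91 days = 12 February 2030. 12 February 2030 is a Tuesday, so no roll-forward applies.

12 February 2030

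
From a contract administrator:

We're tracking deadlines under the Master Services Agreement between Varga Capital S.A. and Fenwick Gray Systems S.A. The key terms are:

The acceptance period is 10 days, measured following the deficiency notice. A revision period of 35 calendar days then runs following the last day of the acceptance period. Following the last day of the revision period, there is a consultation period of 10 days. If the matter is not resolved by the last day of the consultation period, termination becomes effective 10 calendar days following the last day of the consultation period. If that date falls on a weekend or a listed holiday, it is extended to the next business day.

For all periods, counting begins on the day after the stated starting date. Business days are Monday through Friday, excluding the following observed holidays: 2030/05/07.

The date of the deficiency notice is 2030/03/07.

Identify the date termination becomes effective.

The last day of the acceptance period: 10 calendar days after 2030/03/07 is 2030/03/17.
The last day of the revision period: 2030/03/17 + 35 days = 2030/04/21.
The last day of the consultation period: 2030/04/21 + 10 days = 2030/05/01.
The date termination becomes effective: 2030/05/01 + 10 days = 2030/05/11. That falls on a Saturday, so it rolls to the next business day, Monday, 2030/05/13.

2030/05/13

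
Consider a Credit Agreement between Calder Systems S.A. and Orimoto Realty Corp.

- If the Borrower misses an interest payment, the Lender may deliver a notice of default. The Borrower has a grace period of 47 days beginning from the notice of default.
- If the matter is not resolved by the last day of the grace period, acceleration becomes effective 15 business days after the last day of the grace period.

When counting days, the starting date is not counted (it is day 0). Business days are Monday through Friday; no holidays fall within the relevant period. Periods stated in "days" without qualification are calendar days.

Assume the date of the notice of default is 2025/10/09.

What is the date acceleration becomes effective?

The last day of the grace period: 47 calendar days after 2025/10/09 is 2025/11/25.
The date acceleration becomes effective: counting 15 business days from Tuesday, 2025/11/25 (Nov 26, Nov 27, Nov 28, Dec 1, …, Dec 12, Dec 15, Dec 16, skipping weekends) reaches Tuesday, 2025/12/16.

2025/12/16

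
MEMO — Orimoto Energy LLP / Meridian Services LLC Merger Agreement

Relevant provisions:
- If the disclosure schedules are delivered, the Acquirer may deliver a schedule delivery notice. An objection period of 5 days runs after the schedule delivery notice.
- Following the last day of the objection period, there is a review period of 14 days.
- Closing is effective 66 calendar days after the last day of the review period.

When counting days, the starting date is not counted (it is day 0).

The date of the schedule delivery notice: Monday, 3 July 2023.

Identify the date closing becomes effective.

Adding 5 calendar days to 3 July 2023 gives 8 July 2023, which is the last day of the objection period.
The last day of the review period: 8 July 2023 + 14 days = 22 July 2023.
Adding 66 calendar days to 22 July 2023 gives 26 September 2023, which is the date closing becomes effective.

26 September 2023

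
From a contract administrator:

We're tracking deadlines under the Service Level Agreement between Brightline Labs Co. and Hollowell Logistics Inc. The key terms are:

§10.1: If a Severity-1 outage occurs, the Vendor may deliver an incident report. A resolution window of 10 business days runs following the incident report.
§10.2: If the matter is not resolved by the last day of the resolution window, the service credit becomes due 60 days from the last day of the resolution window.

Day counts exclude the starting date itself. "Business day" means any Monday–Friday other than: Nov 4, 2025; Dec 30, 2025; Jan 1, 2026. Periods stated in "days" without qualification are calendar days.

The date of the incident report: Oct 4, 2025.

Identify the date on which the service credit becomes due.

The last day of the resolution window: 10 business days after Saturday, Oct 4, 2025, skipping weekends — Oct 6, Oct 7, Oct 8, Oct 9, Oct 10, Oct 13, Oct 14, Oct 15, Oct 16, Oct 17 — lands on Friday, Oct 17, 2025.
Adding 60 calendar days to Oct 17, 2025 gives Dec 16, 2025, which is the date on which the service credit becomes due.

Dec 16, 2025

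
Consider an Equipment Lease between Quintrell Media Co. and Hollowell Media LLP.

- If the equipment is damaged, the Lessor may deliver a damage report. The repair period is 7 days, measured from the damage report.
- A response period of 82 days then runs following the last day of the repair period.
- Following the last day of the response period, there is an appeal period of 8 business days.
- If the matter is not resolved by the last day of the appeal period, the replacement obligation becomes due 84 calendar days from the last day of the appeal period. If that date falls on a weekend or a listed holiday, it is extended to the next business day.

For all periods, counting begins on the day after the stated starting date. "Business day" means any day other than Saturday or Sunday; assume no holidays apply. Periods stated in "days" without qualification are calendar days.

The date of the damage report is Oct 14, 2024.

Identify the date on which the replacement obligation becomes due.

The last day of the repair period: 7 calendar days after Oct 14, 2024 is Oct 21, 2024.
Adding 82 calendar days to Oct 21, 2024 gives Jan 11, 2025, which is the last day of the response period.
The last day of the appeal period: counting 8 business days from Saturday, Jan 11, 2025 (Jan 13, Jan 14, Jan 15, Jan 16, Jan 17, Jan 20, Jan 21, Jan 22, skipping weekends) reaches Wednesday, Jan 22, 2025.
The date on which the replacement obligation becomes due: Jan 22, 2025 + 84 days = Apr 16, 2025. Apr 16, 2025 is a Wednesday, so no roll-forward applies.

Apr 16, 2025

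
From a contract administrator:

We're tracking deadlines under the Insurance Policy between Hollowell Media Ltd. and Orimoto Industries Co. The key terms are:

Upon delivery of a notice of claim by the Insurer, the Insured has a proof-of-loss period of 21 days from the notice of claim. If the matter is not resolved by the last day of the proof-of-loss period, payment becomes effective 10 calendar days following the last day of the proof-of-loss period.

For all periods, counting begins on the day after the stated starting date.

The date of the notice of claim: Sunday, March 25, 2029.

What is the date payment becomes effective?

April 25, 2029

Adding 21 calendar days to March 25, 2029 gives April 15, 2029, which is the last day of the proof-of-loss period.
The date payment becomes effective: 10 calendar days after April 15, 2029 is April 25, 2029.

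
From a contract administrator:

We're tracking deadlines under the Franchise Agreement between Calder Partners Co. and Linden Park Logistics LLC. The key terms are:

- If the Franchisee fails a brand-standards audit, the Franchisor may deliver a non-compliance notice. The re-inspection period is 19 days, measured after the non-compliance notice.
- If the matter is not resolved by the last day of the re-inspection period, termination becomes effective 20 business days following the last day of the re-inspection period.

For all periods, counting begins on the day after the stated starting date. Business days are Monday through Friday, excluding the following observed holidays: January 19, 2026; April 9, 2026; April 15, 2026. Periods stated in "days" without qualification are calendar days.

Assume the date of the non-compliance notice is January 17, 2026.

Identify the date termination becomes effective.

Adding 19 calendar days to January 17, 2026 gives February 5, 2026, which is the last day of the re-inspection period.
The date termination becomes effective: 20 business days after Thursday, February 5, 2026, skipping weekends — Feb 6, Feb 9, Feb 10, Feb 11, …, Mar 3, Mar 4, Mar 5 — lands on Thursday, March 5, 2026.

March 5, 2026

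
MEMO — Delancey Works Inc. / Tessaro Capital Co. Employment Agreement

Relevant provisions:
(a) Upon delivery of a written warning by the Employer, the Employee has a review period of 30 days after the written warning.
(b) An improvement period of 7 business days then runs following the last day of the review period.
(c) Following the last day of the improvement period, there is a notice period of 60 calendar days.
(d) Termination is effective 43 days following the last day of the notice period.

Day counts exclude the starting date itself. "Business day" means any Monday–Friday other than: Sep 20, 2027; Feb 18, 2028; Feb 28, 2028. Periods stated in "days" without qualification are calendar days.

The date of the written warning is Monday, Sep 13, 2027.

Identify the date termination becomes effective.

The last day of the review period: Sep 13, 2027 + 30 days = Oct 13, 2027.
The last day of the improvement period: 7 business days after Wednesday, Oct 13, 2027, skipping weekends — Oct 14, Oct 15, Oct 18, Oct 19, Oct 20, Oct 21, Oct 22 — lands on Friday, Oct 22, 2027.
Adding 60 calendar days to Oct 22, 2027 gives Dec 21, 2027, which is the last day of the notice period.
The date termination becomes effective: Dec 21, 2027 + 43 days = Feb 2, 2028.

Feb 2, 2028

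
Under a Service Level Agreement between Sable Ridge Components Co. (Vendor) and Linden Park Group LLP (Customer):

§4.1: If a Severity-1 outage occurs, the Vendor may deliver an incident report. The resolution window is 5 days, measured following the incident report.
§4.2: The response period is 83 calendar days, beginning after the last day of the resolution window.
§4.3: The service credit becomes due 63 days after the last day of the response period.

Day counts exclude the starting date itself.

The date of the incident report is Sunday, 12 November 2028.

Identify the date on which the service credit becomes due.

12 April 2029

The last day of the resolution window: 5 calendar days after 12 November 2028 is 17 November 2028.
Adding 83 calendar days to 17 November 2028 gives 8 February 2029, which is the last day of the response period.
Adding 63 calendar days to 8 February 2029 gives 12 April 2029, which is the date on which the service credit becomes due.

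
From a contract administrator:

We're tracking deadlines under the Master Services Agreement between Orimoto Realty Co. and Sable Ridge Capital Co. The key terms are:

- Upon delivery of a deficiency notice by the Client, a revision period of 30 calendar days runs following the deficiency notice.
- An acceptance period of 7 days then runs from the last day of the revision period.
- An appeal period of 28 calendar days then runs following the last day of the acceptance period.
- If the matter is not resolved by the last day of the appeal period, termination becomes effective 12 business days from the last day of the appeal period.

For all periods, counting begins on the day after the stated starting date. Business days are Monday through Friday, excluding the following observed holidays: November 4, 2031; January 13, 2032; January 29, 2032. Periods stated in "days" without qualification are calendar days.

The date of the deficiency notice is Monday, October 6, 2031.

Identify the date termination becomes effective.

December 26, 2031

The last day of the revision period: 30 calendar days after October 6, 2031 is November 5, 2031.
The last day of the acceptance period: 7 calendar days after November 5, 2031 is November 12, 2031.
The last day of the appeal period: 28 calendar days after November 12, 2031 is December 10, 2031.
From Wednesday, December 10, 2031, 12 business days (Dec 11, Dec 12, Dec 15, Dec 16, …, Dec 24, Dec 25, Dec 26, skipping weekends) brings us to Friday, December 26, 2031, which is the date termination becomes effective.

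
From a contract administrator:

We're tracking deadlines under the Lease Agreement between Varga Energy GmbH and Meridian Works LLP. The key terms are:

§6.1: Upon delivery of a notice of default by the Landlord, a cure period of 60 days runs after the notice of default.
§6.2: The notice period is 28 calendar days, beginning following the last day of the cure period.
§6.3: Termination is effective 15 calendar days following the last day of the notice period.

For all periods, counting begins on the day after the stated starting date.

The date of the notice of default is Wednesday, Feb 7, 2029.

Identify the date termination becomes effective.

The last day of the cure period: Feb 7, 2029 + 60 days = Apr 8, 2029.
The last day of the notice period: Apr 8, 2029 + 28 days = May 6, 2029.
Adding 15 calendar days to May 6, 2029 gives May 21, 2029, which is the date termination becomes effective.

May 21, 2029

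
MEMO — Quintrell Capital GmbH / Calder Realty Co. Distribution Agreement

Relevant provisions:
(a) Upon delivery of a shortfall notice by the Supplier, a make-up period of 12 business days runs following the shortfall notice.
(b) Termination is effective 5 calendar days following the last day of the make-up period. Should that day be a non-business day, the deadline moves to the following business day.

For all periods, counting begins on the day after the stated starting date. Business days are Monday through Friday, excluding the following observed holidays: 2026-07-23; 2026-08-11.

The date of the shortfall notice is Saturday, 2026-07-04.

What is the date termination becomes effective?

From Saturday, 2026-07-04, 12 business days (Jul 6, Jul 7, Jul 8, Jul 9, …, Jul 17, Jul 20, Jul 21, skipping weekends) brings us to Tuesday, 2026-07-21, which is the last day of the make-up period.
Adding 5 calendar days to 2026-07-21 gives 2026-07-26, which is the date termination becomes effective. That falls on a Sunday, so it rolls to the next business day, Monday, 2026-07-27.

2026-07-27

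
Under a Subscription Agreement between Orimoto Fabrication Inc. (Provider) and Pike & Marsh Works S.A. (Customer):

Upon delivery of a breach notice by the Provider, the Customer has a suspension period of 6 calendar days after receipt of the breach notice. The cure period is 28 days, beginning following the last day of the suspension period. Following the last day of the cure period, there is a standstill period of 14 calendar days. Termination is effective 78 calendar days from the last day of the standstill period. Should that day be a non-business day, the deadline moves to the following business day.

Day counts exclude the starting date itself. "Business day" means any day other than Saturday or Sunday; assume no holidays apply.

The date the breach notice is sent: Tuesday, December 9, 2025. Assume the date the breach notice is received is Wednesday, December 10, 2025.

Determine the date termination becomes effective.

April 15, 2026

The last day of the suspension period: December 10, 2025 + 6 days = December 16, 2025.
Adding 28 calendar days to December 16, 2025 gives January 13, 2026, which is the last day of the cure period.
Adding 14 calendar days to January 13, 2026 gives January 27, 2026, which is the last day of the standstill period.
The date termination becomes effective: January 27, 2026 + 78 days = April 15, 2026. April 15, 2026 is a Wednesday, so no roll-forward applies.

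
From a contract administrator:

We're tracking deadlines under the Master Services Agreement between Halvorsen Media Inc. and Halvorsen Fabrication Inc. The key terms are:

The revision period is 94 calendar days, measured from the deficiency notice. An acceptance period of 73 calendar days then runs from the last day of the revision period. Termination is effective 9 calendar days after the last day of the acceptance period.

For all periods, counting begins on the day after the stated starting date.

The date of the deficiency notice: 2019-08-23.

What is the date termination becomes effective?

2020-02-15

Adding 94 calendar days to 2019-08-23 gives 2019-11-25, which is the last day of the revision period.
The last day of the acceptance period: 2019-11-25 + 73 days = 2020-02-06.
The date termination becomes effective: 9 calendar days after 2020-02-06 is 2020-02-15.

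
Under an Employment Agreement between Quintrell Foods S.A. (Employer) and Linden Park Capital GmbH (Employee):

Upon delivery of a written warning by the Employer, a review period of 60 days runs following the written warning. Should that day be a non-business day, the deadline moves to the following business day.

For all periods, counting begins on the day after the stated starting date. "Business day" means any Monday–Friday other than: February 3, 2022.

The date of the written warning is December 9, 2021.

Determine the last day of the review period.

February 7, 2022

The last day of the review period: 60 calendar days after December 9, 2021 is February 7, 2022. February 7, 2022 is a Monday and is not a listed holiday, so no roll-forward applies.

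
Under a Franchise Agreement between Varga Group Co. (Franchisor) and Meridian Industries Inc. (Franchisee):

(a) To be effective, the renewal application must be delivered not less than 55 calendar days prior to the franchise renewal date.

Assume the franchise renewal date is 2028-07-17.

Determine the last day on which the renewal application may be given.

2028-07-17 minus 55 days is 2028-05-23.

2028-05-23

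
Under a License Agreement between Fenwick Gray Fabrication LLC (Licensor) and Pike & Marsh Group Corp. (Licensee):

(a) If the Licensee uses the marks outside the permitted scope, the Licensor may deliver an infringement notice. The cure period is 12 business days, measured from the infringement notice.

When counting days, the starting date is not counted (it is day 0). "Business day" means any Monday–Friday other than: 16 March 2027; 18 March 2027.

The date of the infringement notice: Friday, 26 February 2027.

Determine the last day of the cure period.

From Friday, 26 February 2027, 12 business days (Mar 1, Mar 2, Mar 3, Mar 4, …, Mar 12, Mar 15, Mar 17, skipping weekends and the listed holiday on Mar 16) brings us to Wednesday, 17 March 2027, which is the last day of the cure period.

17 March 2027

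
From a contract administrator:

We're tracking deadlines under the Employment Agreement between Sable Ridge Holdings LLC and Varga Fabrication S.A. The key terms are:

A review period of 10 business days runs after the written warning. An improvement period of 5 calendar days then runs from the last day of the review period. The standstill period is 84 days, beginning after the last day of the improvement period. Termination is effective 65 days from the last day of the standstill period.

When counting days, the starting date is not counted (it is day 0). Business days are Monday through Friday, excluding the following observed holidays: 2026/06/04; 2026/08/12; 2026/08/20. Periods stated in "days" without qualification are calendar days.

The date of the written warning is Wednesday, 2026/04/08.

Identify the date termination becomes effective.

The last day of the review period: 10 business days after Wednesday, 2026/04/08, skipping weekends — Apr 9, Apr 10, Apr 13, Apr 14, Apr 15, Apr 16, Apr 17, Apr 20, Apr 21, Apr 22 — lands on Wednesday, 2026/04/22.
The last day of the improvement period: 5 calendar days after 2026/04/22 is 2026/04/27.
The last day of the standstill period: 84 calendar days after 2026/04/27 is 2026/07/20.
The date termination becomes effective: 2026/07/20 + 65 days = 2026/09/23.

2026/09/23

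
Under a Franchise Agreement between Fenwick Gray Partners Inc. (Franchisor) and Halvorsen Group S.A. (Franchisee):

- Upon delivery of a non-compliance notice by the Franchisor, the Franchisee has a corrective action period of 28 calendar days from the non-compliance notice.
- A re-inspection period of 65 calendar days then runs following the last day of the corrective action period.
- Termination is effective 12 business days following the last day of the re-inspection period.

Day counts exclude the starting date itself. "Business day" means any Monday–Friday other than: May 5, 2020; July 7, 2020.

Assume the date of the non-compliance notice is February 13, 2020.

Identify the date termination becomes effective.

June 2, 2020

The last day of the corrective action period: February 13, 2020 + 28 days = March 12, 2020.
The last day of the re-inspection period: March 12, 2020 + 65 days = May 16, 2020.
From Saturday, May 16, 2020, 12 business days (May 18, May 19, May 20, May 21, …, May 29, Jun 1, Jun 2, skipping weekends) brings us to Tuesday, June 2, 2020, which is the date termination becomes effective.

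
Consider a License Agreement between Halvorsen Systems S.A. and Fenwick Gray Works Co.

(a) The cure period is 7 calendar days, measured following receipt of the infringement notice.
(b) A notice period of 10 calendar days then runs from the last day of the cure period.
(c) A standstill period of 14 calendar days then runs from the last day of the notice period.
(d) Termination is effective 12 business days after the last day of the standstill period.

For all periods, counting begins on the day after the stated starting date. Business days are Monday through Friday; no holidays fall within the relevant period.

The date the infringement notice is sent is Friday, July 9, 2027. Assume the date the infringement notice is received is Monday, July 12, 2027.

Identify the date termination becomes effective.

August 30, 2027

The last day of the cure period: July 12, 2027 + 7 days = July 19, 2027.
The last day of the notice period: 10 calendar days after July 19, 2027 is July 29, 2027.
The last day of the standstill period: 14 calendar days after July 29, 2027 is August 12, 2027.
The date termination becomes effective: 12 business days after Thursday, August 12, 2027, skipping weekends — Aug 13, Aug 16, Aug 17, Aug 18, …, Aug 26, Aug 27, Aug 30 — lands on Monday, August 30, 2027.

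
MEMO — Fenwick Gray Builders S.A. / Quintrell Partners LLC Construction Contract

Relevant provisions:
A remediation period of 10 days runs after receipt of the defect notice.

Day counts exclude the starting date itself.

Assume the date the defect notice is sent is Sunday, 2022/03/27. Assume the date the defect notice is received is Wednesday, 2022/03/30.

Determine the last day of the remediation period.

Adding 10 calendar days to 2022/03/30 gives 2022/04/09, which is the last day of the remediation period.

2022/04/09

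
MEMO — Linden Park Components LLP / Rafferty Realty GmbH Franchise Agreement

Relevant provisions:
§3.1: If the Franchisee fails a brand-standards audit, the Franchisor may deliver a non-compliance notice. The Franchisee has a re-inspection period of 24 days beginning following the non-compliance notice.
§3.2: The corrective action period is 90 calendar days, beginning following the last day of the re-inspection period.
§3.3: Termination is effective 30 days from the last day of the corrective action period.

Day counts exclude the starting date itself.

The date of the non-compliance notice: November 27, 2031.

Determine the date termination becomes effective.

The last day of the re-inspection period: 24 calendar days after November 27, 2031 is December 21, 2031.
Adding 90 calendar days to December 21, 2031 gives March 20, 2032, which is the last day of the corrective action period.
The date termination becomes effective: March 20, 2032 + 30 days = April 19, 2032.

April 19, 2032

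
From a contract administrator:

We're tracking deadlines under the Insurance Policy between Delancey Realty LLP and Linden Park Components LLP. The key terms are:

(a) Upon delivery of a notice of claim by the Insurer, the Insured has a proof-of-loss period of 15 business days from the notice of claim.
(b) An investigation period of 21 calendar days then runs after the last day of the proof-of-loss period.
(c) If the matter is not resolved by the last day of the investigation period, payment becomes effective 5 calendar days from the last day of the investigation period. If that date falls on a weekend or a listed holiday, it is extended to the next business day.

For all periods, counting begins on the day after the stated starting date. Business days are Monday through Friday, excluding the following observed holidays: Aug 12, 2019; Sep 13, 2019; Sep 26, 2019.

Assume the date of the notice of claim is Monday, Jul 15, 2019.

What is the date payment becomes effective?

From Monday, Jul 15, 2019, 15 business days (Jul 16, Jul 17, Jul 18, Jul 19, …, Aug 1, Aug 2, Aug 5, skipping weekends) brings us to Monday, Aug 5, 2019, which is the last day of the proof-of-loss period.
The last day of the investigation period: Aug 5, 2019 + 21 days = Aug 26, 2019.
The date payment becomes effective: 5 calendar days after Aug 26, 2019 is Aug 31, 2019. That falls on a Saturday, so it rolls to the next business day, Monday, Sep 2, 2019.

Sep 2, 2019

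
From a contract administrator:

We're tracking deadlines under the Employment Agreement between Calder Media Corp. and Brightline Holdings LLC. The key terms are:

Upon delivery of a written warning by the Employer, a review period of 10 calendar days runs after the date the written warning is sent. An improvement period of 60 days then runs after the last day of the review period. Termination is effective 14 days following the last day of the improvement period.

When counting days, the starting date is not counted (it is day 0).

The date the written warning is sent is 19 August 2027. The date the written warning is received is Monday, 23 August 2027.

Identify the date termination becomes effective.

11 November 2027

The last day of the review period: 19 August 2027 + 10 days = 29 August 2027.
The last day of the improvement period: 29 August 2027 + 60 days = 28 October 2027.
The date termination becomes effective: 14 calendar days after 28 October 2027 is 11 November 2027.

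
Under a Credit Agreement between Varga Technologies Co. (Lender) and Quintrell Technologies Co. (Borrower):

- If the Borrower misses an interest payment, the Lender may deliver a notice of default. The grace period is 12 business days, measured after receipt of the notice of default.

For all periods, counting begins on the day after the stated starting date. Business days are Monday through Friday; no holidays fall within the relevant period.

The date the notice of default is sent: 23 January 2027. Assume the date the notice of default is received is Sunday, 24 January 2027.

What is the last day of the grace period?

The last day of the grace period: 12 business days after Sunday, 24 January 2027, skipping weekends — Jan 25, Jan 26, Jan 27, Jan 28, …, Feb 5, Feb 8, Feb 9 — lands on Tuesday, 9 February 2027.

9 February 2027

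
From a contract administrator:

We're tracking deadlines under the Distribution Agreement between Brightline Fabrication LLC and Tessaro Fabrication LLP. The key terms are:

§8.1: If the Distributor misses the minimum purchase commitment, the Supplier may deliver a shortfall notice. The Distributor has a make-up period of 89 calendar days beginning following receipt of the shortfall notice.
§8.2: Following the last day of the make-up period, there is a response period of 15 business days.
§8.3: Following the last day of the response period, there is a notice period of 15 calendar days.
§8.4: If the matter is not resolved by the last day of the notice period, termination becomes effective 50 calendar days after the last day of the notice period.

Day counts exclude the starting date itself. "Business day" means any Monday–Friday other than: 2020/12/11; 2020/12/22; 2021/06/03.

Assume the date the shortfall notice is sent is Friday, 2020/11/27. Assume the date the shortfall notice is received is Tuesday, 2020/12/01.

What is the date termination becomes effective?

The last day of the make-up period: 89 calendar days after 2020/12/01 is 2021/02/28.
The last day of the response period: 15 business days after Sunday, 2021/02/28, skipping weekends — Mar 1, Mar 2, Mar 3, Mar 4, …, Mar 17, Mar 18, Mar 19 — lands on Friday, 2021/03/19.
Adding 15 calendar days to 2021/03/19 gives 2021/04/03, which is the last day of the notice period.
Adding 50 calendar days to 2021/04/03 gives 2021/05/23, which is the date termination becomes effective.

2021/05/23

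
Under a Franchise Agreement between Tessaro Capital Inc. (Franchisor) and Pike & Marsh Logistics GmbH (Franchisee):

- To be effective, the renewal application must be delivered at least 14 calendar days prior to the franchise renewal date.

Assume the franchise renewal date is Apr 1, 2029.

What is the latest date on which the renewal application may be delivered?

Mar 18, 2029

Counting back 14 calendar days from Apr 1, 2029 gives Mar 18, 2029.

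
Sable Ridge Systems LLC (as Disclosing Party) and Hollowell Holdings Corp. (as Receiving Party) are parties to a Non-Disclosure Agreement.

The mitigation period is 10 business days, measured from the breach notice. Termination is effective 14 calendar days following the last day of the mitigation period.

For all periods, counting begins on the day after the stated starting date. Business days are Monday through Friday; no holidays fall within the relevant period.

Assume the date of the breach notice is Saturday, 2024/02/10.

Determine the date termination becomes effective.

2024/03/08

From Saturday, 2024/02/10, 10 business days (Feb 12, Feb 13, Feb 14, Feb 15, Feb 16, Feb 19, Feb 20, Feb 21, Feb 22, Feb 23, skipping weekends) brings us to Friday, 2024/02/23, which is the last day of the mitigation period.
The date termination becomes effective: 2024/02/23 + 14 days = 2024/03/08.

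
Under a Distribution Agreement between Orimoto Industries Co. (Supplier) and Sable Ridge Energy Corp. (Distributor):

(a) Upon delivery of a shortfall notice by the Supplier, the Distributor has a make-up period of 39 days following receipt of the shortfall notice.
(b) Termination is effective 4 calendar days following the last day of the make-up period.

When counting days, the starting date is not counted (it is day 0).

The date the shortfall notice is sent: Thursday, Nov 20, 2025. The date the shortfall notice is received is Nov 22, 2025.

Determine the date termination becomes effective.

The last day of the make-up period: Nov 22, 2025 + 39 days = Dec 31, 2025.
The date termination becomes effective: Dec 31, 2025 + 4 days = Jan 4, 2026.

Jan 4, 2026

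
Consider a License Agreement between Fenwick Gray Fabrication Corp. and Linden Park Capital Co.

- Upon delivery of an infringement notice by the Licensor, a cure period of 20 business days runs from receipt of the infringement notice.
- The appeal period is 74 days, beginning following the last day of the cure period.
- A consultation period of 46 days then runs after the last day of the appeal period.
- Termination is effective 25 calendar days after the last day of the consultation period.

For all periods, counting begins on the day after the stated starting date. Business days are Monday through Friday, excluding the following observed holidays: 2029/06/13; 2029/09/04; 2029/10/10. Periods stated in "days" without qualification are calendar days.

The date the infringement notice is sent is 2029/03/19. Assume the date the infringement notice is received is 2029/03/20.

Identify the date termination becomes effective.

The last day of the cure period: counting 20 business days from Tuesday, 2029/03/20 (Mar 21, Mar 22, Mar 23, Mar 26, …, Apr 13, Apr 16, Apr 17, skipping weekends) reaches Tuesday, 2029/04/17.
Adding 74 calendar days to 2029/04/17 gives 2029/06/30, which is the last day of the appeal period.
The last day of the consultation period: 46 calendar days after 2029/06/30 is 2029/08/15.
Adding 25 calendar days to 2029/08/15 gives 2029/09/09, which is the date termination becomes effective.

2029/09/09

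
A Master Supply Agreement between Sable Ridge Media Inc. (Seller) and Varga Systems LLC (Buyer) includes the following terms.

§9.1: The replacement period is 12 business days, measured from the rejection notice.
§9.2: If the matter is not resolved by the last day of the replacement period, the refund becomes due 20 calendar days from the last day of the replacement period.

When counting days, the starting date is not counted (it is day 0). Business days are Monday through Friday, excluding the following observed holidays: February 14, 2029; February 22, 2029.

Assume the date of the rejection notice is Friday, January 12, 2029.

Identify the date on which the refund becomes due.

February 19, 2029

The last day of the replacement period: 12 business days after Friday, January 12, 2029, skipping weekends — Jan 15, Jan 16, Jan 17, Jan 18, …, Jan 26, Jan 29, Jan 30 — lands on Tuesday, January 30, 2029.
The date on which the refund becomes due: January 30, 2029 + 20 days = February 19, 2029.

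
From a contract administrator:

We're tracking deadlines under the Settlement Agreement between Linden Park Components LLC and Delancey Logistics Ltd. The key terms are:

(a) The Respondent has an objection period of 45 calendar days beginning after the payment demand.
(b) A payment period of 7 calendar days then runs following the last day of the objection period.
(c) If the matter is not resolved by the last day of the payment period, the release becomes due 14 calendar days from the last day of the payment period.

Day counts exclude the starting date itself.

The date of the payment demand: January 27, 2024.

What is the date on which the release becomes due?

The last day of the objection period: January 27, 2024 + 45 days = March 12, 2024.
Adding 7 calendar days to March 12, 2024 gives March 19, 2024, which is the last day of the payment period.
The date on which the release becomes due: 14 calendar days after March 19, 2024 is April 2, 2024.

April 2, 2024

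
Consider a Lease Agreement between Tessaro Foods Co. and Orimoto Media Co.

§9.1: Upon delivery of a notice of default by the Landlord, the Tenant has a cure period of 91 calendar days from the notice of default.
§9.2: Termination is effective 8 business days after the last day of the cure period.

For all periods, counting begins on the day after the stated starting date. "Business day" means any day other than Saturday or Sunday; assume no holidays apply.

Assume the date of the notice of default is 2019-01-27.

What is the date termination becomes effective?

The last day of the cure period: 91 calendar days after 2019-01-27 is 2019-04-28.
The date termination becomes effective: counting 8 business days from Sunday, 2019-04-28 (Apr 29, Apr 30, May 1, May 2, May 3, May 6, May 7, May 8, skipping weekends) reaches Wednesday, 2019-05-08.

2019-05-08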